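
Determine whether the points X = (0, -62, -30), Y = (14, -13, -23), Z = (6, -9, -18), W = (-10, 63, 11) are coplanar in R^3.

A normal to the plane through X, Y, Z is n = XY × XZ = (217, -126, 448).
The plane has equation n·P = -5628. For W: n·W = -5180.
-5180 ≠ -5628, so W is off the plane.

No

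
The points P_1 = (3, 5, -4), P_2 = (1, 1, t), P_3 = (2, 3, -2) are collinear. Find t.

0

Direction P_1P_3 = (-1, -2, 2). From the x-coordinate of P_2, the parameter along the line is τ = (1 − 3)/(-1) = 2.
Then t = (-4) + 2·(2) = 0.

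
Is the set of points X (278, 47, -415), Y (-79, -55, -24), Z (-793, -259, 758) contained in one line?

Yes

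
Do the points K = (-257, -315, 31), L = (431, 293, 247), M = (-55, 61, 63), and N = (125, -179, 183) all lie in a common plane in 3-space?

Yes

A normal to the plane through K, L, M is n = KL × KM = (-61760, 21616, 135872).
The plane has equation n·P = 13275312. For N: n·N = 13275312.
Equal, so N lies in the plane and all four are coplanar.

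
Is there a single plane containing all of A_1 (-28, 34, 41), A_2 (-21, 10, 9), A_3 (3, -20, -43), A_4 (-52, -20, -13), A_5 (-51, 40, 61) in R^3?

No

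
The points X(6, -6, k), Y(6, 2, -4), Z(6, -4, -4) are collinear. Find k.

Direction YZ = (0, -6, 0). From the y-coordinate of X, the parameter along the line is τ = (-6 − 2)/(-6) = 4/3.
Then k = (-4) + 4/3·(0) = -4.

-4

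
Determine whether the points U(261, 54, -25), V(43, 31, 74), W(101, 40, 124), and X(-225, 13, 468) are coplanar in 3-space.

Yes

The four points are coplanar iff the 3×3 determinant with rows UV, UW, UX is zero.
Rows: (-218, -23, 99), (-160, -14, 149), (-486, -41, 493).
Expanding along the first row: (-218)(-793) − (-23)(-6466) + (99)(-244) = 0.
Zero determinant ⇒ coplanar.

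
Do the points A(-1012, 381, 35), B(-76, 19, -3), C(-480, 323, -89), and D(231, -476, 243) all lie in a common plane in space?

No

With A as base: AB = (936, -362, -38), AC = (532, -58, -124), AD = (1243, -857, 208).
AC × AD = (-118332, -264788, -383830).
AB · (AC × AD) = -319956.
Since -319956 ≠ 0, the four points are not coplanar.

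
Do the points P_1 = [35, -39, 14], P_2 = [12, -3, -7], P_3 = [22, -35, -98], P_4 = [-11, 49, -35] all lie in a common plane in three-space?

No

The four points are coplanar iff the 3×3 determinant with rows P_1P_2, P_1P_3, P_1P_4 is zero.
Rows: (-23, 36, -21), (-13, 4, -112), (-46, 88, -49).
Expanding along the first row: (-23)(9660) − (36)(-4515) + (-21)(-960) = -39480.
Nonzero ⇒ not coplanar.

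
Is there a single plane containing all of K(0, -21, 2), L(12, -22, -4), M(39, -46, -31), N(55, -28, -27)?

Yes

A normal to the plane through K, L, M is n = KL × KM = (-117, 162, -261).
The plane has equation n·P = -3924. For N: n·N = -3924.
Equal, so N lies in the plane and all four are coplanar.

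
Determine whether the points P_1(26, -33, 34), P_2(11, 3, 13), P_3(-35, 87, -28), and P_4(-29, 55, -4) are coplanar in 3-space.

Yes

A normal to the plane through P_1, P_2, P_3 is n = P_1P_2 × P_1P_3 = (288, 351, 396).
The plane has equation n·P = 9369. For P_4: n·P_4 = 9369.
Equal, so P_4 lies in the plane and all four are coplanar.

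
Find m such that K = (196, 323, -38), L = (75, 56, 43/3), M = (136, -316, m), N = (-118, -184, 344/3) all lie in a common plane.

Coplanarity ⇔ det[KL; KM; KN] = 0.
Expanding, this is linear in m: (22491)m + (1304478) = 0.
So m = -58.

-58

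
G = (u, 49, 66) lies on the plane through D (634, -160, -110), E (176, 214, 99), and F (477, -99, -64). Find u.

-31

The plane through D, E, F has equation 4455x − 11745y + 30780z = 1317870.
Substituting G: (4455)u + (1455975) = 1317870, so u = -31.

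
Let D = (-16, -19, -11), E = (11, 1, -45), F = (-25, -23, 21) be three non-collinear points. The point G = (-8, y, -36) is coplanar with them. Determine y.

The plane through D, E, F has equation 504x − 558y + 72z = 1746.
Substituting G: (-558)y + (-6624) = 1746, so y = -15.

-15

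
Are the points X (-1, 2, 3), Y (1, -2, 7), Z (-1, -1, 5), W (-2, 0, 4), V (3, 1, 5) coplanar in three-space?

No

The plane through X, Y, Z has normal n = XY × XZ = (4, -4, -6) and equation n·P = -30.
Checking the remaining points: n·W = -32, n·V = -22.
Since n·W = -32 ≠ -30, W is off the plane and the points are not all coplanar.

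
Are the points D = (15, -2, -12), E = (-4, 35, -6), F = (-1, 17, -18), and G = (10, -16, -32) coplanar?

Yes

The four points are coplanar iff the 3×3 determinant with rows DE, DF, DG is zero.
Rows: (-19, 37, 6), (-16, 19, -6), (-5, -14, -20).
Expanding along the first row: (-19)(-464) − (37)(290) + (6)(319) = 0.
Zero determinant ⇒ coplanar.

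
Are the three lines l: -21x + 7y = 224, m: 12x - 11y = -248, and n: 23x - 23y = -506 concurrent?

No

The three lines meet at one point iff the augmented coefficient matrix [aᵢ bᵢ cᵢ] has rank < 3, i.e. its determinant vanishes.
Here the determinant is 322.
Nonzero, so no common point exists.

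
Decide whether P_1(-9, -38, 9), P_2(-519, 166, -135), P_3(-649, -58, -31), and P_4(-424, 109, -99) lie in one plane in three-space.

A normal to the plane through P_1, P_2, P_3 is n = P_1P_2 × P_1P_3 = (-11040, 71760, 140760).
The plane has equation n·P = -1360680. For P_4: n·P_4 = -1432440.
-1432440 ≠ -1360680, so P_4 is off the plane.

No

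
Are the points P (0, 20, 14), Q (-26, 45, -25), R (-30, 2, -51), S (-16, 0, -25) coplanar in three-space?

With P as base: PQ = (-26, 25, -39), PR = (-30, -18, -65), PS = (-16, -20, -39).
PR × PS = (-598, -130, 312).
PQ · (PR × PS) = 130.
Since 130 ≠ 0, the four points are not coplanar.

No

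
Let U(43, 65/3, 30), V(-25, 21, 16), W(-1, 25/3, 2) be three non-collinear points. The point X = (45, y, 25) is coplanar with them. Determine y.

The plane through U, V, W has equation −168x − 1288y + (2632/3)z = -26432/3.
Substituting X: (-1288)y + (43120/3) = -26432/3, so y = 18.

18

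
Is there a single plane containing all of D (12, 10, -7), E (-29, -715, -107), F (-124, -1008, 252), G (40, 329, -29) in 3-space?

The four points are coplanar iff the 3×3 determinant with rows DE, DF, DG is zero.
Rows: (-41, -725, -100), (-136, -1018, 259), (28, 319, -22).
Expanding along the first row: (-41)(-60225) − (-725)(-4260) + (-100)(-14880) = 868725.
Nonzero ⇒ not coplanar.

No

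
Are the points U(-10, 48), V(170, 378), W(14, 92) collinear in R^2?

Yes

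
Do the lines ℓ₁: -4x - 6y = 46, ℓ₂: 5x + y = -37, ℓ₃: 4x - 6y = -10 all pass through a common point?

Intersecting ℓ₁ and ℓ₂: solving the 2×2 system gives (x, y) = (-88/13, -41/13).
Substitute into ℓ₃: (4)(-88/13) + (-6)(-41/13) = -106/13.
But ℓ₃ requires -10 ≠ -106/13, so the three lines have no common point.

No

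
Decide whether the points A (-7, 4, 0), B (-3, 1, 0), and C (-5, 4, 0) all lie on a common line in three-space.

AB = (4, -3, 0), AC = (2, 0, 0).
AB × AC = (0, 0, 6).
The cross product is nonzero, so the points do not lie on one line.

No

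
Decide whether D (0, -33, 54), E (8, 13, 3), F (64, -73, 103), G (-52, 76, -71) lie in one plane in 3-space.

No

With D as base: DE = (8, 46, -51), DF = (64, -40, 49), DG = (-52, 109, -125).
DF × DG = (-341, 5452, 4896).
DE · (DF × DG) = -1632.
Since -1632 ≠ 0, the four points are not coplanar.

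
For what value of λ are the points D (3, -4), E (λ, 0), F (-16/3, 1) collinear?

Collinearity: (E − D) must be parallel to (F − D) = (-25/3, 5).
Cross-multiplying the components: (λ − 3)·(5) = (4)·(-25/3).
Solving gives λ = -11/3.

-11/3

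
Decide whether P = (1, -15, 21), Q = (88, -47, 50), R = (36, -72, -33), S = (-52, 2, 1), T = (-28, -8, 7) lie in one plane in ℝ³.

No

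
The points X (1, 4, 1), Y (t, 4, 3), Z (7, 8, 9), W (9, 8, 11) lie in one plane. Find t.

Normal to plane XZW: n = (8, 4, -8); plane equation n·P = 16.
Requiring n·Y = 16: (8)t + (-8) = 16.
So t = 3.

3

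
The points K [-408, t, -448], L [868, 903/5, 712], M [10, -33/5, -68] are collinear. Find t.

Collinearity requires KL × KM = 0; each component is linear in t.
The x-component gives (780)t + (76284) = 0, so t = -489/5.
The remaining components then also vanish.

-489/5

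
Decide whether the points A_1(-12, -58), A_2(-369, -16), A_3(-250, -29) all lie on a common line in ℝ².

No

A_1A_2 = (-357, 42), A_1A_3 = (-238, 29).
Twice the signed area of △A_1A_2A_3 is (-357)(29) − (42)(-238) = -357.
The area is nonzero, so the three points are not collinear.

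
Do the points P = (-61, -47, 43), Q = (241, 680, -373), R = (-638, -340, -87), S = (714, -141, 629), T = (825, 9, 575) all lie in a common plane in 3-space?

The plane through P, Q, R has normal n = PQ × PR = (-216398, 279292, 330993) and equation n·X = 14306253.
Checking the remaining points: n·S = 14306253, n·T = 14306253.
All equal 14306253, so all 5 points lie in one plane.

Yes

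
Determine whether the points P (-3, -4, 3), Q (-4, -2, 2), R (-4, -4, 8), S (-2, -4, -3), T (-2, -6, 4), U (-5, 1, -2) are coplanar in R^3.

The plane through P, Q, R has normal n = PQ × PR = (10, 6, 2) and equation n·X = -48.
Checking the remaining points: n·S = -50, n·T = -48, n·U = -48.
Since n·S = -50 ≠ -48, S is off the plane and the points are not all coplanar.

No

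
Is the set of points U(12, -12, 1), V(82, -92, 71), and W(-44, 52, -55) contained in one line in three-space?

UV = (70, -80, 70), UW = (-56, 64, -56).
UV × UW = (0, 0, 0).
The cross product vanishes, so the three points are collinear.

Yes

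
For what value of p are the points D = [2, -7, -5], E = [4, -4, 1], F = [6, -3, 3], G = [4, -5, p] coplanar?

Normal to plane DEF: n = (0, 8, -4); plane equation n·P = -36.
Requiring n·G = -36: (-4)p + (-40) = -36.
So p = -1.

-1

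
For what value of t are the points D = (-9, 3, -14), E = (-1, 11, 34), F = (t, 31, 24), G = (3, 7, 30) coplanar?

Normal to plane DEG: n = (160, 224, -64); plane equation n·P = 128.
Requiring n·F = 128: (160)t + (5408) = 128.
So t = -33.

-33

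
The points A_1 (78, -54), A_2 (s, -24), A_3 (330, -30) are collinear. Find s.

393

Collinearity: (A_2 − A_1) must be parallel to (A_3 − A_1) = (252, 24).
Cross-multiplying the components: (s − 78)·(24) = (30)·(252).
Solving gives s = 393.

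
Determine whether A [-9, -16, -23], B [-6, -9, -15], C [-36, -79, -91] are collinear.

No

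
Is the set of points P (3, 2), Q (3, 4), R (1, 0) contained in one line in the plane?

PQ = (0, 2), PR = (-2, -2).
If collinear, PR would be a scalar multiple of PQ. But (0)·(-2) ≠ (2)·(-2) (difference 4), so they are not parallel; the points are not collinear.

No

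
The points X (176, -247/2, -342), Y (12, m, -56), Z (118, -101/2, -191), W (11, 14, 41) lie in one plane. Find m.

-259/2

Normal to plane XZW: n = (14393/2, -2701, 4070); plane equation n·P = 416435/2.
Requiring n·Y = 416435/2: (-2701)m + (-141562) = 416435/2.
So m = -259/2.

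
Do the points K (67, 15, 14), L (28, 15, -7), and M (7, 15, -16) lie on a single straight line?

No

KL = (-39, 0, -21), KM = (-60, 0, -30).
KL × KM = (0, 90, 0).
The cross product is nonzero, so the points do not lie on one line.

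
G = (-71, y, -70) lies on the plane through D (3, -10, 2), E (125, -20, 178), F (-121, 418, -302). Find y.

-120

The plane through D, E, F has equation −72288x + 15264y + 50976z = -267552.
Substituting G: (15264)y + (1564128) = -267552, so y = -120.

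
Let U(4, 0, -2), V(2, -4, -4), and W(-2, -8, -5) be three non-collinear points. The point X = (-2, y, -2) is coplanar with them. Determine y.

-4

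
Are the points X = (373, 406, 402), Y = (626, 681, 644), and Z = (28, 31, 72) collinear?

Yes

XY = (253, 275, 242), XZ = (-345, -375, -330).
Each component of XZ is -15/11 times the corresponding component of XY, so XZ = -15/11·XY and the points are collinear.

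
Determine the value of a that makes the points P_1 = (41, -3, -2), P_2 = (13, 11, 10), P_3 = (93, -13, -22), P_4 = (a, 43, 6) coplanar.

37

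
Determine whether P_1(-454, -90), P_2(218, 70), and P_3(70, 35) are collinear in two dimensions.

No

P_1P_2 = (672, 160), P_1P_3 = (524, 125).
Twice the signed area of △P_1P_2P_3 is (672)(125) − (160)(524) = 160.
The area is nonzero, so the three points are not collinear.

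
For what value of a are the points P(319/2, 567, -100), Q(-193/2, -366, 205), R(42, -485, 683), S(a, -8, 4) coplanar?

-31

Normal to plane PQR: n = (-409679, 329221/2, 319369/2); plane equation n·X = 12021903.
Requiring n·S = 12021903: (-409679)a + (-678146) = 12021903.
So a = -31.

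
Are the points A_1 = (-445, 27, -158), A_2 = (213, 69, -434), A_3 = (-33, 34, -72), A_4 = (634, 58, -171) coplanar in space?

The four points are coplanar iff the 3×3 determinant with rows A_1A_2, A_1A_3, A_1A_4 is zero.
Rows: (658, 42, -276), (412, 7, 86), (1079, 31, -13).
Expanding along the first row: (658)(-2757) − (42)(-98150) + (-276)(5219) = 867750.
Nonzero ⇒ not coplanar.

No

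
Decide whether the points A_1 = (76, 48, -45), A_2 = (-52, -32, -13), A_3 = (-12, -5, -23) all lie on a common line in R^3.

A_1A_2 = (-128, -80, 32), A_1A_3 = (-88, -53, 22).
A_1A_2 × A_1A_3 = (-64, 0, -256).
The cross product is nonzero, so the points do not lie on one line.

No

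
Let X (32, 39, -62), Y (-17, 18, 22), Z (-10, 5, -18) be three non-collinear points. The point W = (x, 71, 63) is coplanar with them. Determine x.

4

A normal to the plane is n = XY × XZ = (1932, -1372, 784).
W lies in the plane iff n · XW = 0.
This gives (1932)x + (-7728) = 0, so x = 4.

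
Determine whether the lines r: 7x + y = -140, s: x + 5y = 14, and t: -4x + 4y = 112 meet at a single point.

Lines aᵢx + bᵢy = cᵢ with pairwise distinct directions are concurrent exactly when det[aᵢ bᵢ cᵢ] = 0.
Here the determinant is 0.
It vanishes, so the lines are concurrent at (-21, 7).

Yes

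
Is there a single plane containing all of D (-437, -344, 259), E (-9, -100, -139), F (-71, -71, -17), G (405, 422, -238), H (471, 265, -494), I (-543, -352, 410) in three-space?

Yes

The plane through D, E, F has normal n = DE × DF = (41310, -27540, 27540) and equation n·P = -1445850.
Checking the remaining points: n·G = -1445850, n·H = -1445850, n·I = -1445850.
All equal -1445850, so all 6 points lie in one plane.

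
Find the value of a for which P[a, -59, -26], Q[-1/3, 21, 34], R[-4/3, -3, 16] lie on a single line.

-11/3

Direction QR = (-1, -24, -18). From the y-coordinate of P, the parameter along the line is τ = (-59 − 21)/(-24) = 10/3.
Then a = (-1/3) + 10/3·(-1) = -11/3.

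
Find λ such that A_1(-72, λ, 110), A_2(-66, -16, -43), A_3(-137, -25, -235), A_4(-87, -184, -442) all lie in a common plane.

The points are coplanar iff A_1A_2 · (A_1A_3 × A_1A_4) = 0.
Expanding, this is linear in λ: (24297)λ + (-1579305) = 0.
So λ = 65.

65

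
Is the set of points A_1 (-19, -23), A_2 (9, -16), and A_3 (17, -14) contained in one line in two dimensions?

Yes

A_1A_2 = (28, 7), A_1A_3 = (36, 9).
Checking proportionality: A_1A_3 = 9/7·A_1A_2, so the vectors are parallel and the points are collinear.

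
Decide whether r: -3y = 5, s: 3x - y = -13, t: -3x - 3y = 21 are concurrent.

No

Lines aᵢx + bᵢy = cᵢ with pairwise distinct directions are concurrent exactly when det[aᵢ bᵢ cᵢ] = 0.
Here the determinant is 12.
Nonzero, so no common point exists.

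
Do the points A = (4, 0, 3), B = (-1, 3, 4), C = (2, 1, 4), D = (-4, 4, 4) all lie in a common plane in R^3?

A normal to the plane through A, B, C is n = AB × AC = (2, 3, 1).
The plane has equation n·P = 11. For D: n·D = 8.
8 ≠ 11, so D is off the plane.

No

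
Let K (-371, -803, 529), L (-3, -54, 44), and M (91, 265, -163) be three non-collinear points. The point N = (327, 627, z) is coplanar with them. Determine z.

-397

A normal to the plane is n = KL × KM = (-328, 30586, 46986).
N lies in the plane iff n · KN = 0.
This gives (46986)z + (18653442) = 0, so z = -397.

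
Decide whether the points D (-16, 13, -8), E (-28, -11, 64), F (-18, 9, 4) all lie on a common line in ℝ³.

Yes

DE = (-12, -24, 72), DF = (-2, -4, 12).
DE × DF = (0, 0, 0).
The cross product vanishes, so the three points are collinear.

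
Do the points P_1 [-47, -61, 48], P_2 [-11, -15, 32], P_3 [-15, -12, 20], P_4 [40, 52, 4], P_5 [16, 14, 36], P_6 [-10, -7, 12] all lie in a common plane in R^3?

No

The plane through P_1, P_2, P_3 has normal n = P_1P_2 × P_1P_3 = (-504, 496, 292) and equation n·P = 7448.
Checking the remaining points: n·P_4 = 6800, n·P_5 = 9392, n·P_6 = 5072.
Since n·P_4 = 6800 ≠ 7448, P_4 is off the plane and the points are not all coplanar.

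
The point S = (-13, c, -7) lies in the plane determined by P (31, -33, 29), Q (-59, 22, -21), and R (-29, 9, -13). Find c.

1

A normal to the plane is n = PQ × PR = (-210, -780, -480).
S lies in the plane iff n · PS = 0.
This gives (-780)c + (780) = 0, so c = 1.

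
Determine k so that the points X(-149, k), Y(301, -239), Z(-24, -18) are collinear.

67

Collinearity: (X − Y) must be parallel to (Z − Y) = (-325, 221).
Cross-multiplying the components: (k − (-239))·(-325) = (-450)·(221).
Solving gives k = 67.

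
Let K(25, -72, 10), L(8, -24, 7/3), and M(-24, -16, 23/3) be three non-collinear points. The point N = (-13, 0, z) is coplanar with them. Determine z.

4/3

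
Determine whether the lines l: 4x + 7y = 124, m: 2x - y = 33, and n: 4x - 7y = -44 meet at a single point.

No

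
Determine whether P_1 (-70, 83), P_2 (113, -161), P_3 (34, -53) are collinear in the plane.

P_1P_2 = (183, -244), P_1P_3 = (104, -136).
det[P_1P_2; P_1P_3] = (183)(-136) − (-244)(104) = 488.
The determinant is nonzero, so they are not collinear.

No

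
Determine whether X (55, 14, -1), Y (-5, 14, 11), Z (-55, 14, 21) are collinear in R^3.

Yes

XY = (-60, 0, 12), XZ = (-110, 0, 22).
XY × XZ = (0, 0, 0).
The cross product vanishes, so the three points are collinear.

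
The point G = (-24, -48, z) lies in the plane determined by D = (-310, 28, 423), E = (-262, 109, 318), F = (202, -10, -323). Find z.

29

A normal to the plane is n = DE × DF = (-64416, -17952, -43296).
G lies in the plane iff n · DG = 0.
This gives (-43296)z + (1255584) = 0, so z = 29.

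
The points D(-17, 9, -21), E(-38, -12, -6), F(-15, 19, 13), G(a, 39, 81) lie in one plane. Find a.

-11

Normal to plane DEF: n = (-864, 744, -168); plane equation n·P = 24912.
Requiring n·G = 24912: (-864)a + (15408) = 24912.
So a = -11.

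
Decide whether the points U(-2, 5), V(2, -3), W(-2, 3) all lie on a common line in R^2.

No

UV = (4, -8), UW = (0, -2).
det[UV; UW] = (4)(-2) − (-8)(0) = -8.
The determinant is nonzero, so they are not collinear.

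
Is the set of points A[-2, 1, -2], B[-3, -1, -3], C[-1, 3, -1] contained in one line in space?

Yes

AB = (-1, -2, -1), AC = (1, 2, 1).
AB × AC = (0, 0, 0).
The cross product vanishes, so the three points are collinear.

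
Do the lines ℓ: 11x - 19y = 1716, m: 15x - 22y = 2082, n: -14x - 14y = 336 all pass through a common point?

Intersecting ℓ and m: solving the 2×2 system gives (x, y) = (42, -66).
Substitute into n: (-14)(42) + (-14)(-66) = 336.
This equals 336, so (42, -66) lies on all three lines and they are concurrent.

Yes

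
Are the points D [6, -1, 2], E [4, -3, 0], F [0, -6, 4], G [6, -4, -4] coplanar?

A normal to the plane through D, E, F is n = DE × DF = (-14, 16, -2).
The plane has equation n·P = -104. For G: n·G = -140.
-140 ≠ -104, so G is off the plane.

No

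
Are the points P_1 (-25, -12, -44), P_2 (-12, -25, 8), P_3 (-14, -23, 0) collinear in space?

P_1P_2 = (13, -13, 52), P_1P_3 = (11, -11, 44).
Each component of P_1P_3 is 11/13 times the corresponding component of P_1P_2, so P_1P_3 = 11/13·P_1P_2 and the points are collinear.

Yes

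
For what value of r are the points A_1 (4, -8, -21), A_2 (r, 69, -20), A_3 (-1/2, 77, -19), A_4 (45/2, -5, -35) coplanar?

The points are coplanar iff A_1A_2 · (A_1A_3 × A_1A_4) = 0.
Expanding, this is linear in r: (-1196)r + (1196) = 0.
So r = 1.

1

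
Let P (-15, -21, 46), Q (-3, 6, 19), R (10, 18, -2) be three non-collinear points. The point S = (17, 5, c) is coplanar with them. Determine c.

-4

A normal to the plane is n = PQ × PR = (-243, -99, -207).
S lies in the plane iff n · PS = 0.
This gives (-207)c + (-828) = 0, so c = -4.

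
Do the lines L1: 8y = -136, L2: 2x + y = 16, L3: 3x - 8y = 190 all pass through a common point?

Intersecting L1 and L2: solving the 2×2 system gives (x, y) = (33/2, -17).
Substitute into L3: (3)(33/2) + (-8)(-17) = 371/2.
But L3 requires 190 ≠ 371/2, so the three lines have no common point.

No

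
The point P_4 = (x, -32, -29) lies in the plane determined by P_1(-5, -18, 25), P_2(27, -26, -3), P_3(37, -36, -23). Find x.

Coplanarity requires P_1P_2 · (P_1P_3 × P_1P_4) = 0.
P_1P_2 = (32, -8, -28), P_1P_3 = (42, -18, -48); the triple product is linear in x with coefficient -120 and constant term 7320.
Setting it to zero: x = 61.

61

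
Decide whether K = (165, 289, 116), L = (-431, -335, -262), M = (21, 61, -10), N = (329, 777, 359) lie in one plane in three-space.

A normal to the plane through K, L, M is n = KL × KM = (-7560, -20664, 46032).
The plane has equation n·P = -1879584. For N: n·N = -2017680.
-2017680 ≠ -1879584, so N is off the plane.

No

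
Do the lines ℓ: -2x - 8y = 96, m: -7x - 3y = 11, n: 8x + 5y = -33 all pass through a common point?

Yes

Intersecting ℓ and m: solving the 2×2 system gives (x, y) = (4, -13).
Substitute into n: (8)(4) + (5)(-13) = -33.
This equals -33, so (4, -13) lies on all three lines and they are concurrent.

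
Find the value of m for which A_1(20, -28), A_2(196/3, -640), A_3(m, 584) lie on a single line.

Collinearity: (A_3 − A_1) must be parallel to (A_2 − A_1) = (136/3, -612).
Cross-multiplying the components: (m − 20)·(-612) = (612)·(136/3).
Solving gives m = -76/3.

-76/3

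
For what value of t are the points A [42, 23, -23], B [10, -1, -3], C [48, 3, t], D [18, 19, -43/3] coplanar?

-47/3

Normal to plane ABD: n = (-128, -608/3, -448); plane equation n·P = 800/3.
Requiring n·C = 800/3: (-448)t + (-6752) = 800/3.
So t = -47/3.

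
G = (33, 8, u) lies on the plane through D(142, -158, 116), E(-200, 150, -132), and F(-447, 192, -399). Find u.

70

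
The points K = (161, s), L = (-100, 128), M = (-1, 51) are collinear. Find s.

-75

Collinearity: (K − L) must be parallel to (M − L) = (99, -77).
Cross-multiplying the components: (s − 128)·(99) = (261)·(-77).
Solving gives s = -75.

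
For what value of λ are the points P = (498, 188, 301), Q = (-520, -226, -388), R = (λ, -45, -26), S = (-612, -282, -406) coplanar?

Coplanarity ⇔ det[PQ; PR; PS] = 0.
Expanding, this is linear in λ: (31132)λ + (1183016) = 0.
So λ = -38.

-38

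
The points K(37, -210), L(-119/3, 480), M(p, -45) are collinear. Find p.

Collinearity: (M − K) must be parallel to (L − K) = (-230/3, 690).
Cross-multiplying the components: (p − 37)·(690) = (165)·(-230/3).
Solving gives p = 56/3.

56/3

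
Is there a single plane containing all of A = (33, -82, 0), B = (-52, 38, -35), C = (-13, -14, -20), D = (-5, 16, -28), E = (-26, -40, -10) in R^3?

No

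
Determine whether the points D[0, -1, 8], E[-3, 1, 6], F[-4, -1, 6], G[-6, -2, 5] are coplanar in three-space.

A normal to the plane through D, E, F is n = DE × DF = (-4, 2, 8).
The plane has equation n·P = 62. For G: n·G = 60.
60 ≠ 62, so G is off the plane.

No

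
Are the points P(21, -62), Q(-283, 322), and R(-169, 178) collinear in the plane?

Yes

PQ = (-304, 384), PR = (-190, 240).
Twice the signed area of △PQR is (-304)(240) − (384)(-190) = 0.
The triangle is degenerate (zero area), so the points are collinear.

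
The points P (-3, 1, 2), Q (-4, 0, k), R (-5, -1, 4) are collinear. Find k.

3

Direction PR = (-2, -2, 2). From the x-coordinate of Q, the parameter along the line is τ = (-4 − (-3))/(-2) = 1/2.
Then k = 2 + 1/2·(2) = 3.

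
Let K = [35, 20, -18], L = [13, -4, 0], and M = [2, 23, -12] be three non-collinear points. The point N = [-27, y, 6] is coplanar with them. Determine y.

A normal to the plane is n = KL × KM = (-198, -462, -858).
N lies in the plane iff n · KN = 0.
This gives (-462)y + (924) = 0, so y = 2.

2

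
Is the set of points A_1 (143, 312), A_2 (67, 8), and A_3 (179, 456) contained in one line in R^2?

Yes

A_1A_2 = (-76, -304), A_1A_3 = (36, 144).
Twice the signed area of △A_1A_2A_3 is (-76)(144) − (-304)(36) = 0.
The triangle is degenerate (zero area), so the points are collinear.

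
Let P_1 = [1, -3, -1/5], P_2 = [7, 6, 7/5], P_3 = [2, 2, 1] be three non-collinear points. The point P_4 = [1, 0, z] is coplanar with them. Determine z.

Coplanarity requires P_1P_2 · (P_1P_3 × P_1P_4) = 0.
P_1P_2 = (6, 9, 8/5), P_1P_3 = (1, 5, 6/5); the triple product is linear in z with coefficient 21 and constant term -63/5.
Setting it to zero: z = 3/5.

3/5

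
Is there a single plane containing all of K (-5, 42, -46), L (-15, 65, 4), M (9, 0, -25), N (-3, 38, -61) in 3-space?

No

The four points are coplanar iff the 3×3 determinant with rows KL, KM, KN is zero.
Rows: (-10, 23, 50), (14, -42, 21), (2, -4, -15).
Expanding along the first row: (-10)(714) − (23)(-252) + (50)(28) = 56.
Nonzero ⇒ not coplanar.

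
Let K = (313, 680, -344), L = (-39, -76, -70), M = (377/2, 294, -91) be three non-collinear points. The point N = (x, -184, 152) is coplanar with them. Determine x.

The plane through K, L, M has equation −85504x + 54943y + 41750z = -3763512.
Substituting N: (-85504)x + (-3763512) = -3763512, so x = 0.

0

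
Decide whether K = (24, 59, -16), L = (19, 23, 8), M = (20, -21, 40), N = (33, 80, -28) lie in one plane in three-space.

A normal to the plane through K, L, M is n = KL × KM = (-96, 184, 256).
The plane has equation n·P = 4456. For N: n·N = 4384.
4384 ≠ 4456, so N is off the plane.

No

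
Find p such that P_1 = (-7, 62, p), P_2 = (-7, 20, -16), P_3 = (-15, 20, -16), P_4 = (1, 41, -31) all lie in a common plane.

-46

The points are coplanar iff P_1P_2 · (P_1P_3 × P_1P_4) = 0.
Expanding, this is linear in p: (168)p + (7728) = 0.
So p = -46.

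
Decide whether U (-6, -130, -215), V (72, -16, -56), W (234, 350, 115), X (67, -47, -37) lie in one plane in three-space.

With U as base: UV = (78, 114, 159), UW = (240, 480, 330), UX = (73, 83, 178).
UW × UX = (58050, -18630, -15120).
UV · (UW × UX) = 0.
The scalar triple product vanishes, so the four points are coplanar.

Yes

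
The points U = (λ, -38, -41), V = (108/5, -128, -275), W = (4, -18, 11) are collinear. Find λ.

36/5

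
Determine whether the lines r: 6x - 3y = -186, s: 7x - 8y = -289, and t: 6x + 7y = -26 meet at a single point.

Yes

Intersecting r and s: solving the 2×2 system gives (x, y) = (-23, 16).
Substitute into t: (6)(-23) + (7)(16) = -26.
This equals -26, so (-23, 16) lies on all three lines and they are concurrent.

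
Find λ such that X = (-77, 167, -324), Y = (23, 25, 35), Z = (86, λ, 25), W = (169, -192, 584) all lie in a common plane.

55/2

Coplanarity ⇔ det[XY; XZ; XW] = 0.
Expanding, this is linear in λ: (2486)λ + (-68365) = 0.
So λ = 55/2.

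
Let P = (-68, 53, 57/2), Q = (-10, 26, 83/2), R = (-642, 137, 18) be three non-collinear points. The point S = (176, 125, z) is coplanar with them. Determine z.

-73/2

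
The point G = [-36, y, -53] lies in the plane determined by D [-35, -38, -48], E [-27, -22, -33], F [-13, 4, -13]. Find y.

Coplanarity requires DE · (DF × DG) = 0.
DE = (8, 16, 15), DF = (22, 42, 35); the triple product is linear in y with coefficient 50 and constant term 2050.
Setting it to zero: y = -41.

-41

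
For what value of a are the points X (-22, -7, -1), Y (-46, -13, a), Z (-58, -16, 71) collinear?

47

Collinearity requires XY × XZ = 0; each component is linear in a.
The x-component gives (9)a + (-423) = 0, so a = 47.
The remaining components then also vanish.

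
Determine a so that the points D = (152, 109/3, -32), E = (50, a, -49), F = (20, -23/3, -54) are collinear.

7/3

Collinearity requires DE × DF = 0; each component is linear in a.
The x-component gives (-22)a + (154/3) = 0, so a = 7/3.
The remaining components then also vanish.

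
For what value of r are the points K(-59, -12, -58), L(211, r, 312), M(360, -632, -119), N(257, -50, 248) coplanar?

88

Normal to plane KMN: n = (-192038, -147490, 179998); plane equation n·P = 2660238.
Requiring n·L = 2660238: (-147490)r + (15639358) = 2660238.
So r = 88.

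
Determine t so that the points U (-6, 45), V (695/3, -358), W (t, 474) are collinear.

-259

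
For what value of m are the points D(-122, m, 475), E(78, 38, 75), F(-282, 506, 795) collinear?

Direction EF = (-360, 468, 720). From the x-coordinate of D, the parameter along the line is τ = (-122 − 78)/(-360) = 5/9.
Then m = 38 + 5/9·(468) = 298.

298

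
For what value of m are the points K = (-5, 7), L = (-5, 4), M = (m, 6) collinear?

Collinearity: (M − K) must be parallel to (L − K) = (0, -3).
Cross-multiplying the components: (m − (-5))·(-3) = (-1)·(0).
Solving gives m = -5.

-5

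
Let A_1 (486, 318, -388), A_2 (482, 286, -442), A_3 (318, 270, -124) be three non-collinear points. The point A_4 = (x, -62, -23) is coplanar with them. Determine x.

-34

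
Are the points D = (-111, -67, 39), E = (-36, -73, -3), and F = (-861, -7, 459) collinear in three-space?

DE = (75, -6, -42), DF = (-750, 60, 420).
DE × DF = (0, 0, 0).
The cross product vanishes, so the three points are collinear.

Yes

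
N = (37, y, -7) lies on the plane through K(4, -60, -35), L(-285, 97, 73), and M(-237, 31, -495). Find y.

-75

A normal to the plane is n = KL × KM = (-82048, -158968, 11538).
N lies in the plane iff n · KN = 0.
This gives (-158968)y + (-11922600) = 0, so y = -75.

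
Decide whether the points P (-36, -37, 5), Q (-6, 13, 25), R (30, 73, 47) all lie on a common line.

PQ = (30, 50, 20), PR = (66, 110, 42).
PQ × PR = (-100, 60, 0).
The cross product is nonzero, so the points do not lie on one line.

No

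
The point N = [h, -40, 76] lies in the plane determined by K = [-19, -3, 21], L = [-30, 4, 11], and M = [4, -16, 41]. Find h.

43

The plane through K, L, M has equation 10x − 10y − 18z = -538.
Substituting N: (10)h + (-968) = -538, so h = 43.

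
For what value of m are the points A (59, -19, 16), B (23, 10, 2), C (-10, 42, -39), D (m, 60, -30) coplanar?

-37

The points are coplanar iff AB · (AC × AD) = 0.
Expanding, this is linear in m: (-741)m + (-27417) = 0.
So m = -37.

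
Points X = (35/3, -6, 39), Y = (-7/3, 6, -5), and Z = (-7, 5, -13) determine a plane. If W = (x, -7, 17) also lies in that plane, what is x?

The plane through X, Y, Z has equation −140x + (280/3)y + 70z = 1610/3.
Substituting W: (-140)x + (1610/3) = 1610/3, so x = 0.

0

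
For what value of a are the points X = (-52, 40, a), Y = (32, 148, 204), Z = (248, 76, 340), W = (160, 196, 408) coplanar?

-34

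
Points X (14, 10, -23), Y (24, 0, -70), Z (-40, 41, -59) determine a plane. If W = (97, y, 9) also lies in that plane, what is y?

-79/2

A normal to the plane is n = XY × XZ = (1817, 2898, -230).
W lies in the plane iff n · XW = 0.
This gives (2898)y + (114471) = 0, so y = -79/2.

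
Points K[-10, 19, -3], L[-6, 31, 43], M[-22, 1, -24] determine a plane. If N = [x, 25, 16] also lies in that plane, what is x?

-15/2

A normal to the plane is n = KL × KM = (576, -468, 72).
N lies in the plane iff n · KN = 0.
This gives (576)x + (4320) = 0, so x = -15/2.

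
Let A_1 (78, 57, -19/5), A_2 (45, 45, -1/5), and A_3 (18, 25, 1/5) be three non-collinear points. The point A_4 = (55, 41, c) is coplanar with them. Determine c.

-16/5

Coplanarity requires A_1A_2 · (A_1A_3 × A_1A_4) = 0.
A_1A_2 = (-33, -12, 18/5), A_1A_3 = (-60, -32, 4); the triple product is linear in c with coefficient 336 and constant term 5376/5.
Setting it to zero: c = -16/5.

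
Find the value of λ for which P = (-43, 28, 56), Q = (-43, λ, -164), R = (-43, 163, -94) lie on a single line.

226

Collinearity requires PQ × PR = 0; each component is linear in λ.
The x-component gives (-150)λ + (33900) = 0, so λ = 226.
The remaining components then also vanish.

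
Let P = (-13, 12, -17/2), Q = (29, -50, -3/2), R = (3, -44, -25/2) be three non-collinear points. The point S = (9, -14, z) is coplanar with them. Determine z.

The plane through P, Q, R has equation 640x + 280y − 1360z = 6600.
Substituting S: (-1360)z + (1840) = 6600, so z = -7/2.

-7/2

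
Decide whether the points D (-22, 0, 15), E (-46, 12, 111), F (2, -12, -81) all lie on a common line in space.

Yes

DE = (-24, 12, 96), DF = (24, -12, -96).
DE × DF = (0, 0, 0).
The cross product vanishes, so the three points are collinear.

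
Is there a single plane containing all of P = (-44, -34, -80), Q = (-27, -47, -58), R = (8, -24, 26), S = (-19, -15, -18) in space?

A normal to the plane through P, Q, R is n = PQ × PR = (-1598, -658, 846).
The plane has equation n·X = 25004. For S: n·S = 25004.
Equal, so S lies in the plane and all four are coplanar.

Yes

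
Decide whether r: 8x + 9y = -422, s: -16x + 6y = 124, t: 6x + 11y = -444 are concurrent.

Yes

Intersecting r and s: solving the 2×2 system gives (x, y) = (-19, -30).
Substitute into t: (6)(-19) + (11)(-30) = -444.
This equals -444, so (-19, -30) lies on all three lines and they are concurrent.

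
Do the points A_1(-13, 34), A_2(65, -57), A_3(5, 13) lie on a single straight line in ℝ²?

A_1A_2 = (78, -91), A_1A_3 = (18, -21).
Twice the signed area of △A_1A_2A_3 is (78)(-21) − (-91)(18) = 0.
The triangle is degenerate (zero area), so the points are collinear.

Yes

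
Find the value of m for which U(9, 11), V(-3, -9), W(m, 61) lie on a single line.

39

The three points are collinear iff det[UV; UW] = 0.
This determinant is linear in m: (20)m + (-780) = 0, so m = 39.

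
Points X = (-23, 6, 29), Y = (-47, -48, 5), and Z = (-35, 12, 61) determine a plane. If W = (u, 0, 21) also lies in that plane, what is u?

-23

A normal to the plane is n = XY × XZ = (-1584, 1056, -792).
W lies in the plane iff n · XW = 0.
This gives (-1584)u + (-36432) = 0, so u = -23.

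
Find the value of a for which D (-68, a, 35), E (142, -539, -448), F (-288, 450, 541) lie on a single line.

-56

Direction EF = (-430, 989, 989). From the x-coordinate of D, the parameter along the line is τ = (-68 − 142)/(-430) = 21/43.
Then a = (-539) + 21/43·(989) = -56.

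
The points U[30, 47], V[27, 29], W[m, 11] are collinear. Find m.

24

Collinearity: (W − U) must be parallel to (V − U) = (-3, -18).
Cross-multiplying the components: (m − 30)·(-18) = (-36)·(-3).
Solving gives m = 24.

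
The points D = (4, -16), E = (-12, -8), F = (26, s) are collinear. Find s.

Collinearity: (F − D) must be parallel to (E − D) = (-16, 8).
Cross-multiplying the components: (s − (-16))·(-16) = (22)·(8).
Solving gives s = -27.

-27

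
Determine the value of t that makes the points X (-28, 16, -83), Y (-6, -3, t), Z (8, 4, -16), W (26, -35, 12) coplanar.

-44

Coplanarity ⇔ det[XY; XZ; XW] = 0.
Expanding, this is linear in t: (-1188)t + (-52272) = 0.
So t = -44.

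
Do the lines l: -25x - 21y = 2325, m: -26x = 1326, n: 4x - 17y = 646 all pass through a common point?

Lines aᵢx + bᵢy = cᵢ with pairwise distinct directions are concurrent exactly when det[aᵢ bᵢ cᵢ] = 0.
Here the determinant is 0.
It vanishes, so the lines are concurrent at (-51, -50).

Yes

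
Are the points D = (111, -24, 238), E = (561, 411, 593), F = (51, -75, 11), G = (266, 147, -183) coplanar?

The four points are coplanar iff the 3×3 determinant with rows DE, DF, DG is zero.
Rows: (450, 435, 355), (-60, -51, -227), (155, 171, -421).
Expanding along the first row: (450)(60288) − (435)(60445) + (355)(-2355) = 0.
Zero determinant ⇒ coplanar.

Yes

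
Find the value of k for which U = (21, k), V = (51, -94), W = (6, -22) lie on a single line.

-46

Collinearity: (U − V) must be parallel to (W − V) = (-45, 72).
Cross-multiplying the components: (k − (-94))·(-45) = (-30)·(72).
Solving gives k = -46.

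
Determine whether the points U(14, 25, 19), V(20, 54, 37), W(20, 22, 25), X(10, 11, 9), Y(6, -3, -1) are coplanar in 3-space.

Yes

The plane through U, V, W has normal n = UV × UW = (228, 72, -192) and equation n·P = 1344.
Checking the remaining points: n·X = 1344, n·Y = 1344.
All equal 1344, so all 5 points lie in one plane.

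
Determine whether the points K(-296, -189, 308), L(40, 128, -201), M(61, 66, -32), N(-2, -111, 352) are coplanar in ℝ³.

Yes

A normal to the plane through K, L, M is n = KL × KM = (22015, -67473, -27489).
The plane has equation n·P = -2230655. For N: n·N = -2230655.
Equal, so N lies in the plane and all four are coplanar.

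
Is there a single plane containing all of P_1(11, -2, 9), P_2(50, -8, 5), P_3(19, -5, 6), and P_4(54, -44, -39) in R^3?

The four points are coplanar iff the 3×3 determinant with rows P_1P_2, P_1P_3, P_1P_4 is zero.
Rows: (39, -6, -4), (8, -3, -3), (43, -42, -48).
Expanding along the first row: (39)(18) − (-6)(-255) + (-4)(-207) = 0.
Zero determinant ⇒ coplanar.

Yes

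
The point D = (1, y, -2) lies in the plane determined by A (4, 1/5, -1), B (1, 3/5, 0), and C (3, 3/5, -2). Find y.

1

A normal to the plane is n = AB × AC = (-4/5, -4, -4/5).
D lies in the plane iff n · AD = 0.
This gives (-4)y + (4) = 0, so y = 1.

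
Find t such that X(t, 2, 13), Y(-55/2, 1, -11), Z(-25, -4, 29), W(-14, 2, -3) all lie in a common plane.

0

Coplanarity ⇔ det[XY; XZ; XW] = 0.
Expanding, this is linear in t: (80)t + (0) = 0.
So t = 0.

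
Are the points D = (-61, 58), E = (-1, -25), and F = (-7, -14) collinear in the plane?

No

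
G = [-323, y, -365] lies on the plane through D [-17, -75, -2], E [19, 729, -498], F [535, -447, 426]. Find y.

330

The plane through D, E, F has equation 159600x − 289200y − 457200z = 19891200.
Substituting G: (-289200)y + (115327200) = 19891200, so y = 330.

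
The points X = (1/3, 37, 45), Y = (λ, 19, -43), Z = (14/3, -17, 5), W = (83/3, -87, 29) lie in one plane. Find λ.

-46/3

Coplanarity ⇔ det[XY; XZ; XW] = 0.
Expanding, this is linear in λ: (-4096)λ + (-188416/3) = 0.
So λ = -46/3.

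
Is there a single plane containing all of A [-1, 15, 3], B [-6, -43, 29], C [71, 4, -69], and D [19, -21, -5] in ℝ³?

No

The four points are coplanar iff the 3×3 determinant with rows AB, AC, AD is zero.
Rows: (-5, -58, 26), (72, -11, -72), (20, -36, -8).
Expanding along the first row: (-5)(-2504) − (-58)(864) + (26)(-2372) = 960.
Nonzero ⇒ not coplanar.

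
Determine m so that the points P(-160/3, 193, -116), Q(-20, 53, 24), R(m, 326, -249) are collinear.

-85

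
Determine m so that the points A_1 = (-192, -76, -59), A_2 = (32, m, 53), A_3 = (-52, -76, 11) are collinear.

Collinearity requires A_1A_2 × A_1A_3 = 0; each component is linear in m.
The x-component gives (70)m + (5320) = 0, so m = -76.
The remaining components then also vanish.

-76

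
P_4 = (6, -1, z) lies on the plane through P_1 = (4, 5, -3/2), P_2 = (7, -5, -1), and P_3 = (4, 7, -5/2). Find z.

-3/2

The plane through P_1, P_2, P_3 has equation 9x + 3y + 6z = 42.
Substituting P_4: (6)z + (51) = 42, so z = -3/2.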